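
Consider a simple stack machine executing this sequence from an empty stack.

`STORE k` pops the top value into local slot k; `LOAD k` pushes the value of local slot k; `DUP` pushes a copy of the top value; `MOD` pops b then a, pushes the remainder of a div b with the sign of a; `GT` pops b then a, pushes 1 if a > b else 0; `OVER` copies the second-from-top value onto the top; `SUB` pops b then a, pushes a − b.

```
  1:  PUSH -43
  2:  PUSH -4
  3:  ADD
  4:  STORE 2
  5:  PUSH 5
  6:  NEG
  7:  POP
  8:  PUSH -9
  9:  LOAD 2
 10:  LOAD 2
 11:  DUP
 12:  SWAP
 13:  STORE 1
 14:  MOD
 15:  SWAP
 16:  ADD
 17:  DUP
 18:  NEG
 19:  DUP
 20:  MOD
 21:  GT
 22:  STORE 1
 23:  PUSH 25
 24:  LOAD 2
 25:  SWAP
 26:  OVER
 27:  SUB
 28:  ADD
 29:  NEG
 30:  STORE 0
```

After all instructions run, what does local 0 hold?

PUSH -43 -> [-43]
PUSH -4  -> [-43, -4]
ADD      -> [-47]
STORE 2  -> []
PUSH 5   -> [5]
NEG      -> [-5]
POP      -> []
PUSH -9  -> [-9]
LOAD 2   -> [-9, -47]
LOAD 2   -> [-9, -47, -47]
DUP      -> [-9, -47, -47, -47]
SWAP     -> [-9, -47, -47, -47]
STORE 1  -> [-9, -47, -47]
MOD      -> [-9, 0]
SWAP     -> [0, -9]
ADD      -> [-9]
DUP      -> [-9, -9]
NEG      -> [-9, 9]
DUP      -> [-9, 9, 9]
MOD      -> [-9, 0]
GT       -> [0]
STORE 1  -> []
PUSH 25  -> [25]
LOAD 2   -> [25, -47]
SWAP     -> [-47, 25]
OVER     -> [-47, 25, -47]
SUB      -> [-47, 72]
ADD      -> [25]
NEG      -> [-25]
STORE 0  -> []

-25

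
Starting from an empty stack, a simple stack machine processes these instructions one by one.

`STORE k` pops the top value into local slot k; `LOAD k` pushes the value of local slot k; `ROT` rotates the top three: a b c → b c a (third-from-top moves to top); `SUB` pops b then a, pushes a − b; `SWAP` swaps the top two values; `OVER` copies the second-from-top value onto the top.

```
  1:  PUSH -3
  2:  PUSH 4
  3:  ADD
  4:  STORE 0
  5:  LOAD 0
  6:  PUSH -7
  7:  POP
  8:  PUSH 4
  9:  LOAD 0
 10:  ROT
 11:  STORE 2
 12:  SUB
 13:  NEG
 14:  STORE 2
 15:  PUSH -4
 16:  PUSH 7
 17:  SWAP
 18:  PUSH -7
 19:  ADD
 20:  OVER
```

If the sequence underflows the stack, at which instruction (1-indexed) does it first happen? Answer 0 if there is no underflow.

0

PUSH -3 → -3
PUSH 4  → -3 4
ADD     → 1
STORE 0 → (empty)
LOAD 0  → 1
PUSH -7 → 1 -7
POP     → 1
PUSH 4  → 1 4
LOAD 0  → 1 4 1
ROT     → 4 1 1
STORE 2 → 4 1
SUB     → 3
NEG     → -3
STORE 2 → (empty)
PUSH -4 → -4
PUSH 7  → -4 7
SWAP    → 7 -4
PUSH -7 → 7 -4 -7
ADD     → 7 -11
OVER    → 7 -11 7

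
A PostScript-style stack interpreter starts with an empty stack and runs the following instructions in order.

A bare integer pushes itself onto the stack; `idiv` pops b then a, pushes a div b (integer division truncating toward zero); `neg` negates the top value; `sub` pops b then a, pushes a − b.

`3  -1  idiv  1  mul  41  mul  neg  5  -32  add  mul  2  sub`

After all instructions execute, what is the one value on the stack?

-3323

3     3
-1    3 -1
idiv  -3
1     -3 1
mul   -3
41    -3 41
mul   -123
neg   123
5     123 5
-32   123 5 -32
add   123 -27
mul   -3321
2     -3321 2
sub   -3323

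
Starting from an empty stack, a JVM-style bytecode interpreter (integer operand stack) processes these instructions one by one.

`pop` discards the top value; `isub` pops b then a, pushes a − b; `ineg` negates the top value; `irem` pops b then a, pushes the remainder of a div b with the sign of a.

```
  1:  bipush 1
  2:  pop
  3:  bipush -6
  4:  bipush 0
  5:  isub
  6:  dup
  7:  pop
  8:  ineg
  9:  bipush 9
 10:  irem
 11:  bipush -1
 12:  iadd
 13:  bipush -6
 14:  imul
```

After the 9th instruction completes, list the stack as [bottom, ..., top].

[6, 9]

bipush 1   [1]
pop        []
bipush -6  [-6]
bipush 0   [-6, 0]
isub       [-6]
dup        [-6, -6]
pop        [-6]
ineg       [6]
bipush 9   [6, 9]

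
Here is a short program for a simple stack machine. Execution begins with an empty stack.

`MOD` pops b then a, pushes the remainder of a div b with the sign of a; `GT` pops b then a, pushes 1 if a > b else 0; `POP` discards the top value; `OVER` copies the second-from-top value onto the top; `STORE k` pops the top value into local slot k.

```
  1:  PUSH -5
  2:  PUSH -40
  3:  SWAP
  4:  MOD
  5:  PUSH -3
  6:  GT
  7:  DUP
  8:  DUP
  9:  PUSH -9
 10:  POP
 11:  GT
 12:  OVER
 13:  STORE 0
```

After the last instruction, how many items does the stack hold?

2

PUSH -5  → [-5]
PUSH -40 → [-5, -40]
SWAP     → [-40, -5]
MOD      → [0]
PUSH -3  → [0, -3]
GT       → [1]
DUP      → [1, 1]
DUP      → [1, 1, 1]
PUSH -9  → [1, 1, 1, -9]
POP      → [1, 1, 1]
GT       → [1, 0]
OVER     → [1, 0, 1]
STORE 0  → [1, 0]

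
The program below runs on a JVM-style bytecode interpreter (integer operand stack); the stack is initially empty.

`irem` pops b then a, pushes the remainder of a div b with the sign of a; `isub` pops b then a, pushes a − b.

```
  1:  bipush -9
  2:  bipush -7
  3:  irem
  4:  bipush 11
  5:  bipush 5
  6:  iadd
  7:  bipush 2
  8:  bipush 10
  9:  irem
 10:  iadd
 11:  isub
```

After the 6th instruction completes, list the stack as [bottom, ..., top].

bipush -9 → [-9]
bipush -7 → [-9, -7]
irem      → [-2]
bipush 11 → [-2, 11]
bipush 5  → [-2, 11, 5]
iadd      → [-2, 16]

[-2, 16]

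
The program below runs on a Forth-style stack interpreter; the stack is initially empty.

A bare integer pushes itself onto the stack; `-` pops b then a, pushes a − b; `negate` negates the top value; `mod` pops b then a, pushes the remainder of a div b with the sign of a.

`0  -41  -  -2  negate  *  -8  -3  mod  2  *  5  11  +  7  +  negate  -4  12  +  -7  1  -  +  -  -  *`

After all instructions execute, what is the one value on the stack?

1558

0       0
-41     0 -41
-       41
-2      41 -2
negate  41 2
*       82
-8      82 -8
-3      82 -8 -3
mod     82 -2
2       82 -2 2
*       82 -4
5       82 -4 5
11      82 -4 5 11
+       82 -4 16
7       82 -4 16 7
+       82 -4 23
negate  82 -4 -23
-4      82 -4 -23 -4
12      82 -4 -23 -4 12
+       82 -4 -23 8
-7      82 -4 -23 8 -7
1       82 -4 -23 8 -7 1
-       82 -4 -23 8 -8
+       82 -4 -23 0
-       82 -4 -23
-       82 19
*       1558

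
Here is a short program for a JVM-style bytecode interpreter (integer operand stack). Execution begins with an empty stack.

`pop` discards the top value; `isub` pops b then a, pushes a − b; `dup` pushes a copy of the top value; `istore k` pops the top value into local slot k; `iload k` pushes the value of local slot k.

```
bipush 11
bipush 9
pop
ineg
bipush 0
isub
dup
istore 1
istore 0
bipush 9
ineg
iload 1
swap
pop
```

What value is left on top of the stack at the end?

-11

bipush 11 -> 11
bipush 9  -> 11 9
pop       -> 11
ineg      -> -11
bipush 0  -> -11 0
isub      -> -11
dup       -> -11 -11
istore 1  -> -11
istore 0  -> (empty)
bipush 9  -> 9
ineg      -> -9
iload 1   -> -9 -11
swap      -> -11 -9
pop       -> -11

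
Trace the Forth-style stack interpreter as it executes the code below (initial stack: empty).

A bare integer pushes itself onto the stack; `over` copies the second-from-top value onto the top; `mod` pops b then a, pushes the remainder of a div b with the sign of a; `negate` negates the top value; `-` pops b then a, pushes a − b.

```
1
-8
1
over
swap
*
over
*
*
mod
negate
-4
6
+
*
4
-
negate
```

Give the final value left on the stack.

1      -> 1
-8     -> 1 -8
1      -> 1 -8 1
over   -> 1 -8 1 -8
swap   -> 1 -8 -8 1
*      -> 1 -8 -8
over   -> 1 -8 -8 -8
*      -> 1 -8 64
*      -> 1 -512
mod    -> 1
negate -> -1
-4     -> -1 -4
6      -> -1 -4 6
+      -> -1 2
*      -> -2
4      -> -2 4
-      -> -6
negate -> 6

6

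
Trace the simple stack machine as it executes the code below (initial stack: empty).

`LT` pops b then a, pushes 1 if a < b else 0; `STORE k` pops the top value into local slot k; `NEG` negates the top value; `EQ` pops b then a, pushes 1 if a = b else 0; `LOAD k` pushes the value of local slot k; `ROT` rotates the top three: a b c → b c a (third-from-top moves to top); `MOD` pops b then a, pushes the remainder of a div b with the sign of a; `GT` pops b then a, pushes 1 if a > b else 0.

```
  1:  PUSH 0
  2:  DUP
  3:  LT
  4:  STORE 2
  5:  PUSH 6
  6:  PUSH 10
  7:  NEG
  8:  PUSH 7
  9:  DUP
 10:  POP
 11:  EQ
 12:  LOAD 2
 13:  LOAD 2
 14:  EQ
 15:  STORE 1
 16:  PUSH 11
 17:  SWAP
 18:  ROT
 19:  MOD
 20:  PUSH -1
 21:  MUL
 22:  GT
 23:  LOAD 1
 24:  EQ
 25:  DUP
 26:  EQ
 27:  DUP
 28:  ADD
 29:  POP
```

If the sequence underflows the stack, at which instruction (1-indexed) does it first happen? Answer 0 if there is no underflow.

PUSH 0  -> [0]
DUP     -> [0, 0]
LT      -> [0]
STORE 2 -> []
PUSH 6  -> [6]
PUSH 10 -> [6, 10]
NEG     -> [6, -10]
PUSH 7  -> [6, -10, 7]
DUP     -> [6, -10, 7, 7]
POP     -> [6, -10, 7]
EQ      -> [6, 0]
LOAD 2  -> [6, 0, 0]
LOAD 2  -> [6, 0, 0, 0]
EQ      -> [6, 0, 1]
STORE 1 -> [6, 0]
PUSH 11 -> [6, 0, 11]
SWAP    -> [6, 11, 0]
ROT     -> [11, 0, 6]
MOD     -> [11, 0]
PUSH -1 -> [11, 0, -1]
MUL     -> [11, 0]
GT      -> [1]
LOAD 1  -> [1, 1]
EQ      -> [1]
DUP     -> [1, 1]
EQ      -> [1]
DUP     -> [1, 1]
ADD     -> [2]
POP     -> []

0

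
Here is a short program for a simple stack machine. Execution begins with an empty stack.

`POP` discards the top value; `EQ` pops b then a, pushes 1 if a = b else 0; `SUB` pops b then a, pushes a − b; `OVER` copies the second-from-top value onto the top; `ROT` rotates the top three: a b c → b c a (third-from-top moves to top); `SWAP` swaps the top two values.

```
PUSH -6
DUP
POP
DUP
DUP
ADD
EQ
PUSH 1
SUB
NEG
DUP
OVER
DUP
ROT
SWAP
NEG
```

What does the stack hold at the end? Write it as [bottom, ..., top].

PUSH -6 -> -6
DUP     -> -6 -6
POP     -> -6
DUP     -> -6 -6
DUP     -> -6 -6 -6
ADD     -> -6 -12
EQ      -> 0
PUSH 1  -> 0 1
SUB     -> -1
NEG     -> 1
DUP     -> 1 1
OVER    -> 1 1 1
DUP     -> 1 1 1 1
ROT     -> 1 1 1 1
SWAP    -> 1 1 1 1
NEG     -> 1 1 1 -1

[1, 1, 1, -1]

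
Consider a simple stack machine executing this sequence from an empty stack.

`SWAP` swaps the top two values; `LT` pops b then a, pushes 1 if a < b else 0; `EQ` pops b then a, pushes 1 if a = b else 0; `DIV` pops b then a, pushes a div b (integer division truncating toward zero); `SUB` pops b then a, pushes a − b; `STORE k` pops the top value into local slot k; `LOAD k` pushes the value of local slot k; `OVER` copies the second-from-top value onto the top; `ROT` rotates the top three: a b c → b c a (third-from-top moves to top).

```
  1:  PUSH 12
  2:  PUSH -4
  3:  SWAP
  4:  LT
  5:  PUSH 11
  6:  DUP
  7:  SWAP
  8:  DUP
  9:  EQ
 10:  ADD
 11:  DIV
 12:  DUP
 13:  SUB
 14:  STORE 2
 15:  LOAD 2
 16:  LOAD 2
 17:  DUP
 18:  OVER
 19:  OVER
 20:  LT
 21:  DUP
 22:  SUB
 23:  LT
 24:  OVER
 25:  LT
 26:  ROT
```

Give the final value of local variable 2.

PUSH 12 -> 12
PUSH -4 -> 12 -4
SWAP    -> -4 12
LT      -> 1
PUSH 11 -> 1 11
DUP     -> 1 11 11
SWAP    -> 1 11 11
DUP     -> 1 11 11 11
EQ      -> 1 11 1
ADD     -> 1 12
DIV     -> 0
DUP     -> 0 0
SUB     -> 0
STORE 2 -> (empty)
LOAD 2  -> 0
LOAD 2  -> 0 0
DUP     -> 0 0 0
OVER    -> 0 0 0 0
OVER    -> 0 0 0 0 0
LT      -> 0 0 0 0
DUP     -> 0 0 0 0 0
SUB     -> 0 0 0 0
LT      -> 0 0 0
OVER    -> 0 0 0 0
LT      -> 0 0 0
ROT     -> 0 0 0

0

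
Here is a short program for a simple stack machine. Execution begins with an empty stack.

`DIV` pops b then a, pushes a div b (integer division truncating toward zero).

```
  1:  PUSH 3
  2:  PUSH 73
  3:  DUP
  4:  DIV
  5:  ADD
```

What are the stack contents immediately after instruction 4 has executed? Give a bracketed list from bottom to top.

PUSH 3  : 3
PUSH 73 : 3 73
DUP     : 3 73 73
DIV     : 3 1

[3, 1]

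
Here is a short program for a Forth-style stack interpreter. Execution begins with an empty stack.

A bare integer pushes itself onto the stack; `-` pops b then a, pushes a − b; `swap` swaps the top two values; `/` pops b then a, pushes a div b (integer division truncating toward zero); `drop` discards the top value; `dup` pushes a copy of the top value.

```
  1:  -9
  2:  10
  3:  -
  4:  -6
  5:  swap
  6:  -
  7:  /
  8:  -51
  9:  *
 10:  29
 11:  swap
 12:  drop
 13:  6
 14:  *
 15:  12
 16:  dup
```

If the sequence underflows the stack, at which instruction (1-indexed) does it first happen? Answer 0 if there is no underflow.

7

-9   -> -9
10   -> -9 10
-    -> -19
-6   -> -19 -6
swap -> -6 -19
-    -> 13
/  — needs 2 operands, stack has 1 → underflow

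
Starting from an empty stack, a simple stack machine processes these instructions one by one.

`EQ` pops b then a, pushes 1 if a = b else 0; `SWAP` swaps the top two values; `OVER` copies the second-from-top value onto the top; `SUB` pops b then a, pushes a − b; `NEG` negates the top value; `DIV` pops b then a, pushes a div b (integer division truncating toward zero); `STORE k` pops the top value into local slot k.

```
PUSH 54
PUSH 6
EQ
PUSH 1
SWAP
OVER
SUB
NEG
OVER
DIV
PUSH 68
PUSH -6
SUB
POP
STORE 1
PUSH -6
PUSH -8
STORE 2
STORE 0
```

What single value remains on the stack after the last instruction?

1

PUSH 54 -> 54
PUSH 6  -> 54 6
EQ      -> 0
PUSH 1  -> 0 1
SWAP    -> 1 0
OVER    -> 1 0 1
SUB     -> 1 -1
NEG     -> 1 1
OVER    -> 1 1 1
DIV     -> 1 1
PUSH 68 -> 1 1 68
PUSH -6 -> 1 1 68 -6
SUB     -> 1 1 74
POP     -> 1 1
STORE 1 -> 1
PUSH -6 -> 1 -6
PUSH -8 -> 1 -6 -8
STORE 2 -> 1 -6
STORE 0 -> 1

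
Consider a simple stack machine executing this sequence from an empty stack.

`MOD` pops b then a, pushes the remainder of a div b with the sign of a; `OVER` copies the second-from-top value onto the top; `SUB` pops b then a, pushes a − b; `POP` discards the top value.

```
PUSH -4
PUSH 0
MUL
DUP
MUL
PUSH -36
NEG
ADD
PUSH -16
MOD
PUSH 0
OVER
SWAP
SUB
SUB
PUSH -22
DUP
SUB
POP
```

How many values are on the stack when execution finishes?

PUSH -4  -> -4
PUSH 0   -> -4 0
MUL      -> 0
DUP      -> 0 0
MUL      -> 0
PUSH -36 -> 0 -36
NEG      -> 0 36
ADD      -> 36
PUSH -16 -> 36 -16
MOD      -> 4
PUSH 0   -> 4 0
OVER     -> 4 0 4
SWAP     -> 4 4 0
SUB      -> 4 4
SUB      -> 0
PUSH -22 -> 0 -22
DUP      -> 0 -22 -22
SUB      -> 0 0
POP      -> 0

1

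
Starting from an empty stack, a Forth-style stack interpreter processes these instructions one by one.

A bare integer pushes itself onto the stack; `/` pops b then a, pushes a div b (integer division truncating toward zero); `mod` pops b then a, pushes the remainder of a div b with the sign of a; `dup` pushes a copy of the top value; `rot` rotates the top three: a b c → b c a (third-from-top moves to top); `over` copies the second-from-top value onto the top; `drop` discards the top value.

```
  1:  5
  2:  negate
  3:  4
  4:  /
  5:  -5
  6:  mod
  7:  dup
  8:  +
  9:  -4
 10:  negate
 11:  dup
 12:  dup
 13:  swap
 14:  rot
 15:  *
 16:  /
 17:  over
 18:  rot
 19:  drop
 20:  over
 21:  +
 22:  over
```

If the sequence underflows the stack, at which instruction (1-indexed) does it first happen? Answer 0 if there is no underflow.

5      -> [5]
negate -> [-5]
4      -> [-5, 4]
/      -> [-1]
-5     -> [-1, -5]
mod    -> [-1]
dup    -> [-1, -1]
+      -> [-2]
-4     -> [-2, -4]
negate -> [-2, 4]
dup    -> [-2, 4, 4]
dup    -> [-2, 4, 4, 4]
swap   -> [-2, 4, 4, 4]
rot    -> [-2, 4, 4, 4]
*      -> [-2, 4, 16]
/      -> [-2, 0]
over   -> [-2, 0, -2]
rot    -> [0, -2, -2]
drop   -> [0, -2]
over   -> [0, -2, 0]
+      -> [0, -2]
over   -> [0, -2, 0]

0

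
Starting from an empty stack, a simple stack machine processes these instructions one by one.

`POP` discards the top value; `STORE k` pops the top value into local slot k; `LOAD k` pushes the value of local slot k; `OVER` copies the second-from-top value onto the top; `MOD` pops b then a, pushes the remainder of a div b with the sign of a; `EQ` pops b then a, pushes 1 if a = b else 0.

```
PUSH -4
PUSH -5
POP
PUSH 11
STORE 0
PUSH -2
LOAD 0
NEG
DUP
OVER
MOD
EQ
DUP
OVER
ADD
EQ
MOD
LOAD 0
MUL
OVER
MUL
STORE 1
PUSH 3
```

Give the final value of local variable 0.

PUSH -4 : [-4]
PUSH -5 : [-4, -5]
POP     : [-4]
PUSH 11 : [-4, 11]
STORE 0 : [-4]
PUSH -2 : [-4, -2]
LOAD 0  : [-4, -2, 11]
NEG     : [-4, -2, -11]
DUP     : [-4, -2, -11, -11]
OVER    : [-4, -2, -11, -11, -11]
MOD     : [-4, -2, -11, 0]
EQ      : [-4, -2, 0]
DUP     : [-4, -2, 0, 0]
OVER    : [-4, -2, 0, 0, 0]
ADD     : [-4, -2, 0, 0]
EQ      : [-4, -2, 1]
MOD     : [-4, 0]
LOAD 0  : [-4, 0, 11]
MUL     : [-4, 0]
OVER    : [-4, 0, -4]
MUL     : [-4, 0]
STORE 1 : [-4]
PUSH 3  : [-4, 3]

11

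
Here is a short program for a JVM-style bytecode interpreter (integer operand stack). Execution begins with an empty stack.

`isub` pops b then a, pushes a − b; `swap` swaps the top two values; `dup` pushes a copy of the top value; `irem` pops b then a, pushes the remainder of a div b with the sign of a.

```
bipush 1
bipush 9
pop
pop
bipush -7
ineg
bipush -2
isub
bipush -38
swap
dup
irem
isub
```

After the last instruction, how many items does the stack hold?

bipush 1   → [1]
bipush 9   → [1, 9]
pop        → [1]
pop        → []
bipush -7  → [-7]
ineg       → [7]
bipush -2  → [7, -2]
isub       → [9]
bipush -38 → [9, -38]
swap       → [-38, 9]
dup        → [-38, 9, 9]
irem       → [-38, 0]
isub       → [-38]

1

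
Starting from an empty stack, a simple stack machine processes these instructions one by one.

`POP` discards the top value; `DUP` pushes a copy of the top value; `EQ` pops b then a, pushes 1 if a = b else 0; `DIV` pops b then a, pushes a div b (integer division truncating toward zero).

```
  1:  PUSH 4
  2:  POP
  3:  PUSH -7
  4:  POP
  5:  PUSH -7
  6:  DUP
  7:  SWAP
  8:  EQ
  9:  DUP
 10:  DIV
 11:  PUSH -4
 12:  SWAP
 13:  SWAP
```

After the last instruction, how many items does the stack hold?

2

PUSH 4  -> 4
POP     -> (empty)
PUSH -7 -> -7
POP     -> (empty)
PUSH -7 -> -7
DUP     -> -7 -7
SWAP    -> -7 -7
EQ      -> 1
DUP     -> 1 1
DIV     -> 1
PUSH -4 -> 1 -4
SWAP    -> -4 1
SWAP    -> 1 -4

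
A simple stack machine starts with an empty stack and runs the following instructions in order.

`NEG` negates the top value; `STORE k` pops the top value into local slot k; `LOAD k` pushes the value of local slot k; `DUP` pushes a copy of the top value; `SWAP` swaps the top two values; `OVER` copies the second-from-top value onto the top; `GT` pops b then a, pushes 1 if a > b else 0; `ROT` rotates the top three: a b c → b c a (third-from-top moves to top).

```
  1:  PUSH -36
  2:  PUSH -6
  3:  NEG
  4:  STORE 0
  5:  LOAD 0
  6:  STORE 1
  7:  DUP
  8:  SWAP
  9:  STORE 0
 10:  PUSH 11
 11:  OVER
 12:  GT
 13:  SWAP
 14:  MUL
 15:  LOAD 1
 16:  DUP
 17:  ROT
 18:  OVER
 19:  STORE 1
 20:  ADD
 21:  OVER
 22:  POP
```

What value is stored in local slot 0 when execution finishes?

PUSH -36 → [-36]
PUSH -6  → [-36, -6]
NEG      → [-36, 6]
STORE 0  → [-36]
LOAD 0   → [-36, 6]
STORE 1  → [-36]
DUP      → [-36, -36]
SWAP     → [-36, -36]
STORE 0  → [-36]
PUSH 11  → [-36, 11]
OVER     → [-36, 11, -36]
GT       → [-36, 1]
SWAP     → [1, -36]
MUL      → [-36]
LOAD 1   → [-36, 6]
DUP      → [-36, 6, 6]
ROT      → [6, 6, -36]
OVER     → [6, 6, -36, 6]
STORE 1  → [6, 6, -36]
ADD      → [6, -30]
OVER     → [6, -30, 6]
POP      → [6, -30]

-36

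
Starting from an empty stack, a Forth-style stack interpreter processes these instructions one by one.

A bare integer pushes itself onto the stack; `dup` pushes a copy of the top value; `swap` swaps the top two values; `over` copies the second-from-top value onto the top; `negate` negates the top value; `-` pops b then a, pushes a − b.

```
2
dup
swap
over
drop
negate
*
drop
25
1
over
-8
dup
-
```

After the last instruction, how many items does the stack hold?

2      : [2]
dup    : [2, 2]
swap   : [2, 2]
over   : [2, 2, 2]
drop   : [2, 2]
negate : [2, -2]
*      : [-4]
drop   : []
25     : [25]
1      : [25, 1]
over   : [25, 1, 25]
-8     : [25, 1, 25, -8]
dup    : [25, 1, 25, -8, -8]
-      : [25, 1, 25, 0]

4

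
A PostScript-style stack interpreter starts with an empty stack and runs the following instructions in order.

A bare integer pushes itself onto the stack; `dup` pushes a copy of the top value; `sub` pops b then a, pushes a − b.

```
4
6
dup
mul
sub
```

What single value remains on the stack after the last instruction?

-32

4   : [4]
6   : [4, 6]
dup : [4, 6, 6]
mul : [4, 36]
sub : [-32]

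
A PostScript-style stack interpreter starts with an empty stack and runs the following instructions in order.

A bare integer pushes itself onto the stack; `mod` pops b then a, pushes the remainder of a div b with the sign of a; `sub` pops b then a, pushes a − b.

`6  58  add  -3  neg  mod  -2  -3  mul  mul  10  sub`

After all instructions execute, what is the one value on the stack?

-4

6   -> 6
58  -> 6 58
add -> 64
-3  -> 64 -3
neg -> 64 3
mod -> 1
-2  -> 1 -2
-3  -> 1 -2 -3
mul -> 1 6
mul -> 6
10  -> 6 10
sub -> -4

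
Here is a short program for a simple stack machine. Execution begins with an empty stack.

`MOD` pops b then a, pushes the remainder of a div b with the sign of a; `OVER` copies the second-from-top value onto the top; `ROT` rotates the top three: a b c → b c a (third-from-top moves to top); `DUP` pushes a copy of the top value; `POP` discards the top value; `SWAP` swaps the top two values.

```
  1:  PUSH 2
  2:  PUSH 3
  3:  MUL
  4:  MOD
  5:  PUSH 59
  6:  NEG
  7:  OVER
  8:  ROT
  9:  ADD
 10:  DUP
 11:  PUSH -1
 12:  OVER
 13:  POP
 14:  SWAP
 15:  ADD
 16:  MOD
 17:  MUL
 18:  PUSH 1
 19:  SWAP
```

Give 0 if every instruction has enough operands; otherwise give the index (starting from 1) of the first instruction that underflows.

4

PUSH 2  [2]
PUSH 3  [2, 3]
MUL     [6]
MOD  — needs 2 operands, stack has 1 → underflow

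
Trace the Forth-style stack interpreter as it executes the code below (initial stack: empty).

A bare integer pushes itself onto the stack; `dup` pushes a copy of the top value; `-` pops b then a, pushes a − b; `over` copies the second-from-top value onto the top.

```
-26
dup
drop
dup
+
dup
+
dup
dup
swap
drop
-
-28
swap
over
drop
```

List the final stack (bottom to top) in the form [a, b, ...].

[-28, 0]

-26  -> -26
dup  -> -26 -26
drop -> -26
dup  -> -26 -26
+    -> -52
dup  -> -52 -52
+    -> -104
dup  -> -104 -104
dup  -> -104 -104 -104
swap -> -104 -104 -104
drop -> -104 -104
-    -> 0
-28  -> 0 -28
swap -> -28 0
over -> -28 0 -28
drop -> -28 0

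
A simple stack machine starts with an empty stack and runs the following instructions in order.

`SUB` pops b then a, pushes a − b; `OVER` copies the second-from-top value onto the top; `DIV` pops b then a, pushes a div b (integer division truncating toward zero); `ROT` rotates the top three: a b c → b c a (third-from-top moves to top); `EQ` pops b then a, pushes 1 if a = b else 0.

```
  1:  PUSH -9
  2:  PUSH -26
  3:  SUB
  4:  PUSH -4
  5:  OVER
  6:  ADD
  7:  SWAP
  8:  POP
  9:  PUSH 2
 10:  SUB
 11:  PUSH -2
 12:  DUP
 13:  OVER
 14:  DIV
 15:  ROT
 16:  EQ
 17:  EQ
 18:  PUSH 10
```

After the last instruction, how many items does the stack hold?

2

PUSH -9   -9
PUSH -26  -9 -26
SUB       17
PUSH -4   17 -4
OVER      17 -4 17
ADD       17 13
SWAP      13 17
POP       13
PUSH 2    13 2
SUB       11
PUSH -2   11 -2
DUP       11 -2 -2
OVER      11 -2 -2 -2
DIV       11 -2 1
ROT       -2 1 11
EQ        -2 0
EQ        0
PUSH 10   0 10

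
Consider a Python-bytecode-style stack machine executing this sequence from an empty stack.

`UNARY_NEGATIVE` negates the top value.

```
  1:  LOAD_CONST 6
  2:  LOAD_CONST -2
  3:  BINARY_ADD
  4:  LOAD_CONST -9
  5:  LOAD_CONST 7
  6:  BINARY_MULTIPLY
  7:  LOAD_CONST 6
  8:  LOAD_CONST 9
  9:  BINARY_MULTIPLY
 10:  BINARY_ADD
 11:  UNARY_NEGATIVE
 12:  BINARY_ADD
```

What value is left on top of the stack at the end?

13

LOAD_CONST 6    → 6
LOAD_CONST -2   → 6 -2
BINARY_ADD      → 4
LOAD_CONST -9   → 4 -9
LOAD_CONST 7    → 4 -9 7
BINARY_MULTIPLY → 4 -63
LOAD_CONST 6    → 4 -63 6
LOAD_CONST 9    → 4 -63 6 9
BINARY_MULTIPLY → 4 -63 54
BINARY_ADD      → 4 -9
UNARY_NEGATIVE  → 4 9
BINARY_ADD      → 13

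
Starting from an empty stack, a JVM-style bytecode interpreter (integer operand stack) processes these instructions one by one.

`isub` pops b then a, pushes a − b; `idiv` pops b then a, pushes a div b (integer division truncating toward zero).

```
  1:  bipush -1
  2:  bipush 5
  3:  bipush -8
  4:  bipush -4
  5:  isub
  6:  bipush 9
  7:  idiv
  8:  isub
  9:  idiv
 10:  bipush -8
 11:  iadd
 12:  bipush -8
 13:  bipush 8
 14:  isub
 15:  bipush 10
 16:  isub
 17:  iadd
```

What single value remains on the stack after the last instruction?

bipush -1  [-1]
bipush 5   [-1, 5]
bipush -8  [-1, 5, -8]
bipush -4  [-1, 5, -8, -4]
isub       [-1, 5, -4]
bipush 9   [-1, 5, -4, 9]
idiv       [-1, 5, 0]
isub       [-1, 5]
idiv       [0]
bipush -8  [0, -8]
iadd       [-8]
bipush -8  [-8, -8]
bipush 8   [-8, -8, 8]
isub       [-8, -16]
bipush 10  [-8, -16, 10]
isub       [-8, -26]
iadd       [-34]

-34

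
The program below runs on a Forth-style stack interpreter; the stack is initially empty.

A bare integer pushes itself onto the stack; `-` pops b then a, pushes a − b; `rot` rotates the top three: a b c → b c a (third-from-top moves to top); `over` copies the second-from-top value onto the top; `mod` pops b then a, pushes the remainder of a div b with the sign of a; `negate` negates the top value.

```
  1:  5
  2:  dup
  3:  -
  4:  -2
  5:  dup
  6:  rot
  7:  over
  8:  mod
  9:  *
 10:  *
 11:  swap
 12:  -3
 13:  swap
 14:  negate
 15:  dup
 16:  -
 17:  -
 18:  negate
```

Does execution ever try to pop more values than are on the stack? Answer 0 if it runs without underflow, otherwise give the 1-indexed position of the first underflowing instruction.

5    → [5]
dup  → [5, 5]
-    → [0]
-2   → [0, -2]
dup  → [0, -2, -2]
rot  → [-2, -2, 0]
over → [-2, -2, 0, -2]
mod  → [-2, -2, 0]
*    → [-2, 0]
*    → [0]
swap  — needs 2 operands, stack has 1 → underflow

11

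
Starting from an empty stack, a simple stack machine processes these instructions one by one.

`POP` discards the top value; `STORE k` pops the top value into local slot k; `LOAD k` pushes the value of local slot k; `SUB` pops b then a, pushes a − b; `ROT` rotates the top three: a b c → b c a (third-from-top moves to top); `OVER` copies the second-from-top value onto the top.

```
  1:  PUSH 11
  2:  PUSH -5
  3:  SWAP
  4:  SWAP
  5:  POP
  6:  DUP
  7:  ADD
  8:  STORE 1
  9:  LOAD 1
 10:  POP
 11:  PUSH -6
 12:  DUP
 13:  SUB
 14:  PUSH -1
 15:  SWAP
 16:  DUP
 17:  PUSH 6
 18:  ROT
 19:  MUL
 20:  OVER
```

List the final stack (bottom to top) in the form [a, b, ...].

[-1, 0, 0, 0]

PUSH 11 : 11
PUSH -5 : 11 -5
SWAP    : -5 11
SWAP    : 11 -5
POP     : 11
DUP     : 11 11
ADD     : 22
STORE 1 : (empty)
LOAD 1  : 22
POP     : (empty)
PUSH -6 : -6
DUP     : -6 -6
SUB     : 0
PUSH -1 : 0 -1
SWAP    : -1 0
DUP     : -1 0 0
PUSH 6  : -1 0 0 6
ROT     : -1 0 6 0
MUL     : -1 0 0
OVER    : -1 0 0 0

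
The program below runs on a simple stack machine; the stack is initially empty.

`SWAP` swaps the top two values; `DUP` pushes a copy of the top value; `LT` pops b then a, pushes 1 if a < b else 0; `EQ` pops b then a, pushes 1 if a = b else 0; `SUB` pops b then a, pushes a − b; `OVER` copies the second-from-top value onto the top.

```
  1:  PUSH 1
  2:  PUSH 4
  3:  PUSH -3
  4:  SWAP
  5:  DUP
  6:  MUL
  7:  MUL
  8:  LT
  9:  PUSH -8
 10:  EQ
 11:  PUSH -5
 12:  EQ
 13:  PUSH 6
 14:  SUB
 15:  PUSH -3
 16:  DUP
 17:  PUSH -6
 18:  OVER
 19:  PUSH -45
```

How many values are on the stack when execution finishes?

6

PUSH 1    [1]
PUSH 4    [1, 4]
PUSH -3   [1, 4, -3]
SWAP      [1, -3, 4]
DUP       [1, -3, 4, 4]
MUL       [1, -3, 16]
MUL       [1, -48]
LT        [0]
PUSH -8   [0, -8]
EQ        [0]
PUSH -5   [0, -5]
EQ        [0]
PUSH 6    [0, 6]
SUB       [-6]
PUSH -3   [-6, -3]
DUP       [-6, -3, -3]
PUSH -6   [-6, -3, -3, -6]
OVER      [-6, -3, -3, -6, -3]
PUSH -45  [-6, -3, -3, -6, -3, -45]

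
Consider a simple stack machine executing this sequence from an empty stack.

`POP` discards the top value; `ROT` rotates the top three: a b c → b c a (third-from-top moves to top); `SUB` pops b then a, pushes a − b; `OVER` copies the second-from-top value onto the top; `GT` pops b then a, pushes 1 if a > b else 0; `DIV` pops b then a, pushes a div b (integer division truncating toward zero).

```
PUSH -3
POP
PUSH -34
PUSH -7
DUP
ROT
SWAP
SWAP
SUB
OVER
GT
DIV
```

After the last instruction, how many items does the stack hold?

PUSH -3  -> [-3]
POP      -> []
PUSH -34 -> [-34]
PUSH -7  -> [-34, -7]
DUP      -> [-34, -7, -7]
ROT      -> [-7, -7, -34]
SWAP     -> [-7, -34, -7]
SWAP     -> [-7, -7, -34]
SUB      -> [-7, 27]
OVER     -> [-7, 27, -7]
GT       -> [-7, 1]
DIV      -> [-7]

1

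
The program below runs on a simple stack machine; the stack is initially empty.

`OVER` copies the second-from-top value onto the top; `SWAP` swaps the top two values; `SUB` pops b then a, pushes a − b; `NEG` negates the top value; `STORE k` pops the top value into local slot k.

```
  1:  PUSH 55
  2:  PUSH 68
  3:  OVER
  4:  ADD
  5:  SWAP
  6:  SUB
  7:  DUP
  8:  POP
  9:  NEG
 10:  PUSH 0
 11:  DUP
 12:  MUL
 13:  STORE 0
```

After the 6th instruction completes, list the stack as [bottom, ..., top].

PUSH 55 → [55]
PUSH 68 → [55, 68]
OVER    → [55, 68, 55]
ADD     → [55, 123]
SWAP    → [123, 55]
SUB     → [68]

[68]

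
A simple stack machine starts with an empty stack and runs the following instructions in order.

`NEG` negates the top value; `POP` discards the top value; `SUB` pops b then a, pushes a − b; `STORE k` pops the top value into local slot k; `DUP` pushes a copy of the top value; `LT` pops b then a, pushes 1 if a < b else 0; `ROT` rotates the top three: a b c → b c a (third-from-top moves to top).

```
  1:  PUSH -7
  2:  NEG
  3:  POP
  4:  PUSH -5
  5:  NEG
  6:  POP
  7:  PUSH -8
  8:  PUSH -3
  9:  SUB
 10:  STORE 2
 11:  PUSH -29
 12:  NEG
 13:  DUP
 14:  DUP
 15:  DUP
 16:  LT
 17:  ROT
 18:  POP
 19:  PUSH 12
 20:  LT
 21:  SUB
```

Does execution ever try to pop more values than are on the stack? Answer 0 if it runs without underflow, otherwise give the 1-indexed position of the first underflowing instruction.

PUSH -7  : -7
NEG      : 7
POP      : (empty)
PUSH -5  : -5
NEG      : 5
POP      : (empty)
PUSH -8  : -8
PUSH -3  : -8 -3
SUB      : -5
STORE 2  : (empty)
PUSH -29 : -29
NEG      : 29
DUP      : 29 29
DUP      : 29 29 29
DUP      : 29 29 29 29
LT       : 29 29 0
ROT      : 29 0 29
POP      : 29 0
PUSH 12  : 29 0 12
LT       : 29 1
SUB      : 28

0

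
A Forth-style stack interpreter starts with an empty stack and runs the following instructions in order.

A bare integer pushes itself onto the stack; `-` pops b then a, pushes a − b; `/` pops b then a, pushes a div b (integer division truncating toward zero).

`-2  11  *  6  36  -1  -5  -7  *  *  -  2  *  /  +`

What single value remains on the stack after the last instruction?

-22

-2 → -2
11 → -2 11
*  → -22
6  → -22 6
36 → -22 6 36
-1 → -22 6 36 -1
-5 → -22 6 36 -1 -5
-7 → -22 6 36 -1 -5 -7
*  → -22 6 36 -1 35
*  → -22 6 36 -35
-  → -22 6 71
2  → -22 6 71 2
*  → -22 6 142
/  → -22 0
+  → -22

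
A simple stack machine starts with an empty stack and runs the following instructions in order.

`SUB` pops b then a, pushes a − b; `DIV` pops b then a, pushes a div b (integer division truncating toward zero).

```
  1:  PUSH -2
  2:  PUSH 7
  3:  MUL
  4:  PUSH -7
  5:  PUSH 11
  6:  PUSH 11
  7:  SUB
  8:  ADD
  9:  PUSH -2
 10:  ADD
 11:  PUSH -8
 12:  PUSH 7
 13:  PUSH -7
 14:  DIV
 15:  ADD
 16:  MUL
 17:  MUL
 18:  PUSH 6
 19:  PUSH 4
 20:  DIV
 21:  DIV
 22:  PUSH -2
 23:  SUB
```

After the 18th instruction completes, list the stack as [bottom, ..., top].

PUSH -2 -> -2
PUSH 7  -> -2 7
MUL     -> -14
PUSH -7 -> -14 -7
PUSH 11 -> -14 -7 11
PUSH 11 -> -14 -7 11 11
SUB     -> -14 -7 0
ADD     -> -14 -7
PUSH -2 -> -14 -7 -2
ADD     -> -14 -9
PUSH -8 -> -14 -9 -8
PUSH 7  -> -14 -9 -8 7
PUSH -7 -> -14 -9 -8 7 -7
DIV     -> -14 -9 -8 -1
ADD     -> -14 -9 -9
MUL     -> -14 81
MUL     -> -1134
PUSH 6  -> -1134 6

[-1134, 6]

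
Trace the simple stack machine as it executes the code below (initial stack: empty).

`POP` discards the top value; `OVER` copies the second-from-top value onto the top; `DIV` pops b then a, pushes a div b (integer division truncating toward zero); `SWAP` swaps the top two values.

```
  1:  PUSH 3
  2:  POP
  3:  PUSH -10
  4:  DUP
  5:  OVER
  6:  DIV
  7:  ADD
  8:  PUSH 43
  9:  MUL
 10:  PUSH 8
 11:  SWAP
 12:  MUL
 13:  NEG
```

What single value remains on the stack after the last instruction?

3096

PUSH 3   → 3
POP      → (empty)
PUSH -10 → -10
DUP      → -10 -10
OVER     → -10 -10 -10
DIV      → -10 1
ADD      → -9
PUSH 43  → -9 43
MUL      → -387
PUSH 8   → -387 8
SWAP     → 8 -387
MUL      → -3096
NEG      → 3096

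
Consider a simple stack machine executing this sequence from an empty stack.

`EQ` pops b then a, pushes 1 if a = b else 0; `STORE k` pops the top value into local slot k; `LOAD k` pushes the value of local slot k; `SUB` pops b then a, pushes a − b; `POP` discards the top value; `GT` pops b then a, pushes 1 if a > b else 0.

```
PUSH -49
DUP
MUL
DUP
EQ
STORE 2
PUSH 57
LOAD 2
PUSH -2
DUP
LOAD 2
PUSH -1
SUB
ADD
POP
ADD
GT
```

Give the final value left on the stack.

PUSH -49 -> [-49]
DUP      -> [-49, -49]
MUL      -> [2401]
DUP      -> [2401, 2401]
EQ       -> [1]
STORE 2  -> []
PUSH 57  -> [57]
LOAD 2   -> [57, 1]
PUSH -2  -> [57, 1, -2]
DUP      -> [57, 1, -2, -2]
LOAD 2   -> [57, 1, -2, -2, 1]
PUSH -1  -> [57, 1, -2, -2, 1, -1]
SUB      -> [57, 1, -2, -2, 2]
ADD      -> [57, 1, -2, 0]
POP      -> [57, 1, -2]
ADD      -> [57, -1]
GT       -> [1]

1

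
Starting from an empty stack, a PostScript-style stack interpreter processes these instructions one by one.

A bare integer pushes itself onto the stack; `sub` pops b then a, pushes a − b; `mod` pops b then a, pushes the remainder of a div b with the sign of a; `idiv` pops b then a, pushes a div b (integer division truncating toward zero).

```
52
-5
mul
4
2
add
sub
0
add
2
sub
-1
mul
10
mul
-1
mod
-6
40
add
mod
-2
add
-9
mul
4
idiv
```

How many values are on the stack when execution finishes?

1

52    52
-5    52 -5
mul   -260
4     -260 4
2     -260 4 2
add   -260 6
sub   -266
0     -266 0
add   -266
2     -266 2
sub   -268
-1    -268 -1
mul   268
10    268 10
mul   2680
-1    2680 -1
mod   0
-6    0 -6
40    0 -6 40
add   0 34
mod   0
-2    0 -2
add   -2
-9    -2 -9
mul   18
4     18 4
idiv  4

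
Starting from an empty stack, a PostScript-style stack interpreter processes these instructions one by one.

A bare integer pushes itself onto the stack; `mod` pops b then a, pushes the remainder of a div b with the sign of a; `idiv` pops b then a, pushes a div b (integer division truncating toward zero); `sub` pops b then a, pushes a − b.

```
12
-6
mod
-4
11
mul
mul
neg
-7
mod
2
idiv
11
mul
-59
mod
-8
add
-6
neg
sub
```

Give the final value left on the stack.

-14

12   -> 12
-6   -> 12 -6
mod  -> 0
-4   -> 0 -4
11   -> 0 -4 11
mul  -> 0 -44
mul  -> 0
neg  -> 0
-7   -> 0 -7
mod  -> 0
2    -> 0 2
idiv -> 0
11   -> 0 11
mul  -> 0
-59  -> 0 -59
mod  -> 0
-8   -> 0 -8
add  -> -8
-6   -> -8 -6
neg  -> -8 6
sub  -> -14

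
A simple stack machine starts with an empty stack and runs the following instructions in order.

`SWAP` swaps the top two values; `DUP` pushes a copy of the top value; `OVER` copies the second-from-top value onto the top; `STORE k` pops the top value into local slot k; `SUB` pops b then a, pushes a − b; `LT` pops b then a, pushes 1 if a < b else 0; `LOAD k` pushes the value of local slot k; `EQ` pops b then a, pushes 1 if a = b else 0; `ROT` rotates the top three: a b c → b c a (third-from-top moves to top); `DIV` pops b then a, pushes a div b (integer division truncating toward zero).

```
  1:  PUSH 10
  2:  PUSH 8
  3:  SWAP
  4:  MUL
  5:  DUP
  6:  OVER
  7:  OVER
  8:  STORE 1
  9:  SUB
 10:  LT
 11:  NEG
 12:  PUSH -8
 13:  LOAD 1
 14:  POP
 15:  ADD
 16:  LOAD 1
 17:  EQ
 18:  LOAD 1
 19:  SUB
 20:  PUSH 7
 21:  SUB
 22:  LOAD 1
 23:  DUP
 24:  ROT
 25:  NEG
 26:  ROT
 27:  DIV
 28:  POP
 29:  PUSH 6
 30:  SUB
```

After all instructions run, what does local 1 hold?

80

PUSH 10 → [10]
PUSH 8  → [10, 8]
SWAP    → [8, 10]
MUL     → [80]
DUP     → [80, 80]
OVER    → [80, 80, 80]
OVER    → [80, 80, 80, 80]
STORE 1 → [80, 80, 80]
SUB     → [80, 0]
LT      → [0]
NEG     → [0]
PUSH -8 → [0, -8]
LOAD 1  → [0, -8, 80]
POP     → [0, -8]
ADD     → [-8]
LOAD 1  → [-8, 80]
EQ      → [0]
LOAD 1  → [0, 80]
SUB     → [-80]
PUSH 7  → [-80, 7]
SUB     → [-87]
LOAD 1  → [-87, 80]
DUP     → [-87, 80, 80]
ROT     → [80, 80, -87]
NEG     → [80, 80, 87]
ROT     → [80, 87, 80]
DIV     → [80, 1]
POP     → [80]
PUSH 6  → [80, 6]
SUB     → [74]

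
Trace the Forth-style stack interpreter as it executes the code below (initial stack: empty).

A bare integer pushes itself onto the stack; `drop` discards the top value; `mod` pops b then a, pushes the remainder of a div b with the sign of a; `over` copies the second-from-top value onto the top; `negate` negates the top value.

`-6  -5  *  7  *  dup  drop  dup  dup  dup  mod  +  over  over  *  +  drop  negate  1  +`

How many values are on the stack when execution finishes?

-6     : -6
-5     : -6 -5
*      : 30
7      : 30 7
*      : 210
dup    : 210 210
drop   : 210
dup    : 210 210
dup    : 210 210 210
dup    : 210 210 210 210
mod    : 210 210 0
+      : 210 210
over   : 210 210 210
over   : 210 210 210 210
*      : 210 210 44100
+      : 210 44310
drop   : 210
negate : -210
1      : -210 1
+      : -209

1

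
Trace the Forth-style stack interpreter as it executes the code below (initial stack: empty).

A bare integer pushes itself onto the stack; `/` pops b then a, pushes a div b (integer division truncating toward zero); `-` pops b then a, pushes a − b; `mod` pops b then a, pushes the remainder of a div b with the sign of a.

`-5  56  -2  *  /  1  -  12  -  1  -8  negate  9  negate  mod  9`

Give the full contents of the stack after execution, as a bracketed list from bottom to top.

[-13, 1, 8, 9]

-5      [-5]
56      [-5, 56]
-2      [-5, 56, -2]
*       [-5, -112]
/       [0]
1       [0, 1]
-       [-1]
12      [-1, 12]
-       [-13]
1       [-13, 1]
-8      [-13, 1, -8]
negate  [-13, 1, 8]
9       [-13, 1, 8, 9]
negate  [-13, 1, 8, -9]
mod     [-13, 1, 8]
9       [-13, 1, 8, 9]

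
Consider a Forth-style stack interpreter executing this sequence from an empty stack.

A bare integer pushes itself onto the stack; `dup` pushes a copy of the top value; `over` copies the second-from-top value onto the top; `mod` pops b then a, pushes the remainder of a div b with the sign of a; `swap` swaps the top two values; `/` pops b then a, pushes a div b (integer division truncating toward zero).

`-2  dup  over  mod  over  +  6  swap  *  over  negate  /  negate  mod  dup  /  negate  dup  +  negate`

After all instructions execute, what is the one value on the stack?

2

-2      -2
dup     -2 -2
over    -2 -2 -2
mod     -2 0
over    -2 0 -2
+       -2 -2
6       -2 -2 6
swap    -2 6 -2
*       -2 -12
over    -2 -12 -2
negate  -2 -12 2
/       -2 -6
negate  -2 6
mod     -2
dup     -2 -2
/       1
negate  -1
dup     -1 -1
+       -2
negate  2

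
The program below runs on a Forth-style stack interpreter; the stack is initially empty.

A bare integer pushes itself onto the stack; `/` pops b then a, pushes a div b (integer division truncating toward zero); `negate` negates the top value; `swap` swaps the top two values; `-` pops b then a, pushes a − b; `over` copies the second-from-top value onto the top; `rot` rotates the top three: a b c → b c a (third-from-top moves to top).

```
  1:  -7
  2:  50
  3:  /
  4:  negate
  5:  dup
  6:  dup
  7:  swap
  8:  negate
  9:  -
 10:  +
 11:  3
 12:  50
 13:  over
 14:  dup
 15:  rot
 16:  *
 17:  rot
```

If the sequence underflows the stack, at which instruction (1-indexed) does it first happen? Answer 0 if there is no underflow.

0

-7     : [-7]
50     : [-7, 50]
/      : [0]
negate : [0]
dup    : [0, 0]
dup    : [0, 0, 0]
swap   : [0, 0, 0]
negate : [0, 0, 0]
-      : [0, 0]
+      : [0]
3      : [0, 3]
50     : [0, 3, 50]
over   : [0, 3, 50, 3]
dup    : [0, 3, 50, 3, 3]
rot    : [0, 3, 3, 3, 50]
*      : [0, 3, 3, 150]
rot    : [0, 3, 150, 3]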